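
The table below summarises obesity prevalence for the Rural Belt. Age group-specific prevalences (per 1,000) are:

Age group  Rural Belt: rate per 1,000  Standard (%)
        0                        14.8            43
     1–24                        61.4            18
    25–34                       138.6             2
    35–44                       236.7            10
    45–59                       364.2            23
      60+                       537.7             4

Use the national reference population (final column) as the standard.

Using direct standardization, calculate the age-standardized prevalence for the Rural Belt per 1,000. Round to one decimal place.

149.1

Standard weights: 0.43, 0.18, 0.02, 0.10, 0.23, 0.04.
Standardized rate: 0.4300×14.8 + 0.1800×61.4 + 0.0200×138.6 + 0.1000×236.7 + 0.2300×364.2 + 0.0400×537.7 = 149.1320 per 1,000.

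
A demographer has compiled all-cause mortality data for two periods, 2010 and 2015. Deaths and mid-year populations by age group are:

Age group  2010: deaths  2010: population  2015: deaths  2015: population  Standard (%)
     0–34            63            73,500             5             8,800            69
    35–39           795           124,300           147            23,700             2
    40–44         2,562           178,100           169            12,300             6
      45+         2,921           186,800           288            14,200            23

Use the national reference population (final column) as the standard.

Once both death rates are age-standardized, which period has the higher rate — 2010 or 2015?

Age-specific rates per 100,000 for 2010: 85.71, 639.58, 1438.52, 1563.70.
For 2015: 56.82, 620.25, 1373.98, 2028.17.
Standard weights: 0.69, 0.02, 0.06, 0.23.
2010: 0.6900×85.71 + 0.0200×639.58 + 0.0600×1438.52 + 0.2300×1563.70 = 517.8976 per 100,000.
2015: 0.6900×56.82 + 0.0200×620.25 + 0.0600×1373.98 + 0.2300×2028.17 = 600.5275 per 100,000.
The crude rates (1126.89 vs 1032.20) would put 2010 higher, but that reflects its age composition; once standardized to a common age structure, 2015 has the higher underlying rate.

2015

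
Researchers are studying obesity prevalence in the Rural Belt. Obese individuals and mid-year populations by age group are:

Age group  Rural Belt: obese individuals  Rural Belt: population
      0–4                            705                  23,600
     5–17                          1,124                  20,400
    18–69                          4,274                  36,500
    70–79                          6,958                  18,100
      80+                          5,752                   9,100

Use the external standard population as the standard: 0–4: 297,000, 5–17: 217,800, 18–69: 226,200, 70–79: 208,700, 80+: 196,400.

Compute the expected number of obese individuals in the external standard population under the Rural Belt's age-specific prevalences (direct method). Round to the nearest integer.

251730

Age-specific rates per 1,000 for the Rural Belt: 29.873, 55.098, 117.096, 384.420, 632.088.
Expected obese individuals = Σ (standard pop × age-specific rate ÷ 1,000)
= 297,000×29.873/1,000 + 217,800×55.098/1,000 + 226,200×117.096/1,000 + 208,700×384.420/1,000 + 196,400×632.088/1,000
= 8872.25 + 12000.35 + 26487.09 + 80228.43 + 124142.07 = 251730.19.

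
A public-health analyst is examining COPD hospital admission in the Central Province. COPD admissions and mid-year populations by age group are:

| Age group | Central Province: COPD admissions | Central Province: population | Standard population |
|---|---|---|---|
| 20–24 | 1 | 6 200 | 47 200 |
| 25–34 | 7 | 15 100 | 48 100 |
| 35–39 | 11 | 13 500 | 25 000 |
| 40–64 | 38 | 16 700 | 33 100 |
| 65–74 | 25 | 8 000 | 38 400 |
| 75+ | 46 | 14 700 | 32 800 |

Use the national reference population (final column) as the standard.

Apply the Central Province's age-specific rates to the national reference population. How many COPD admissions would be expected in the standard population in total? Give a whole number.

348

Age-specific rates per 10 000 for the Central Province: 1.61, 4.64, 8.15, 22.75, 31.25, 31.29.
Expected COPD admissions = Σ (standard pop × age-specific rate ÷ 10 000)
= 47 200×1.61/10 000 + 48 100×4.64/10 000 + 25 000×8.15/10 000 + 33 100×22.75/10 000 + 38 400×31.25/10 000 + 32 800×31.29/10 000
= 7.61 + 22.30 + 20.37 + 75.32 + 120.00 + 102.64 = 348.24.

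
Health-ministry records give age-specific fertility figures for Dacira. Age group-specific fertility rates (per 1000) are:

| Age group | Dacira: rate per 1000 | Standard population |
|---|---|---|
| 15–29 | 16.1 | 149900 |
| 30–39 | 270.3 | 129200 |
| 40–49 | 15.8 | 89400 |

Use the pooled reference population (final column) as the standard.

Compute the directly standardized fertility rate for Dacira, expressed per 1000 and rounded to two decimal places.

Standard total = 368500; weights = 0.4068, 0.3506, 0.2426.
Standardized rate: 0.4068×16.1 + 0.3506×270.3 + 0.2426×15.8 = 105.1524 per 1000.

105.15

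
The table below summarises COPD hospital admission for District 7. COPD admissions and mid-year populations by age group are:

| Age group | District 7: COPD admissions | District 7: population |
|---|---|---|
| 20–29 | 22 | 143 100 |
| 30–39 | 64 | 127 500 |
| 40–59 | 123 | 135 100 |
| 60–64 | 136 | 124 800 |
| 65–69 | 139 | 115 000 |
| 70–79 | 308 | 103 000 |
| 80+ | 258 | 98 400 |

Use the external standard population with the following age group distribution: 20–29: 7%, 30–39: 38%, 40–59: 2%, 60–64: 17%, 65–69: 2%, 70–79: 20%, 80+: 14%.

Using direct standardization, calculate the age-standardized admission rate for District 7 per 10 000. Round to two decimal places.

Age-specific rates per 10 000 for District 7: 1.54, 5.02, 9.10, 10.90, 12.09, 29.90, 26.22.
Standard weights: 0.07, 0.38, 0.02, 0.17, 0.02, 0.20, 0.14.
Standardized rate: 0.0700×1.54 + 0.3800×5.02 + 0.0200×9.10 + 0.1700×10.90 + 0.0200×12.09 + 0.2000×29.90 + 0.1400×26.22 = 13.9428 per 10 000.

13.94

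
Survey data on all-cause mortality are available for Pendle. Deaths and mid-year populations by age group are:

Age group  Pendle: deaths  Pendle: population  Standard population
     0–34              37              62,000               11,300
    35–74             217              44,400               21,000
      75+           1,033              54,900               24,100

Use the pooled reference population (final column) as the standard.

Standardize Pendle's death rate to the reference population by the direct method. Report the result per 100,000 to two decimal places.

997.95

Age-specific rates per 100,000 for Pendle: 59.68, 488.74, 1881.60.
Standard total = 56,400; weights = 0.2004, 0.3723, 0.4273.
Standardized rate: 0.2004×59.68 + 0.3723×488.74 + 0.4273×1881.60 = 997.9521 per 100,000.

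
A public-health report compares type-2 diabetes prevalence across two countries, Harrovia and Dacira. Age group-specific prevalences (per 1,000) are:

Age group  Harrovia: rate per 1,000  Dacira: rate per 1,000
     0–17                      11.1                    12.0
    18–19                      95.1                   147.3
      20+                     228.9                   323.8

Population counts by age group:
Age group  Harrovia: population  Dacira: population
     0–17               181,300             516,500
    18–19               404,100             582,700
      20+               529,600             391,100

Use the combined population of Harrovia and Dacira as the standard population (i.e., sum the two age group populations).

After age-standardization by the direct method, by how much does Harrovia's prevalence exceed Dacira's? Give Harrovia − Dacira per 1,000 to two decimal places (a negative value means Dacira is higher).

Combined standard total = 2,605,300; weights = 0.2678, 0.3788, 0.3534.
Harrovia: 0.2678×11.1 + 0.3788×95.1 + 0.3534×228.9 = 119.8858 per 1,000.
Dacira: 0.2678×12.0 + 0.3788×147.3 + 0.3534×323.8 = 173.4357 per 1,000.
Difference = 119.8858 − 173.4357 = -53.5498.

-53.55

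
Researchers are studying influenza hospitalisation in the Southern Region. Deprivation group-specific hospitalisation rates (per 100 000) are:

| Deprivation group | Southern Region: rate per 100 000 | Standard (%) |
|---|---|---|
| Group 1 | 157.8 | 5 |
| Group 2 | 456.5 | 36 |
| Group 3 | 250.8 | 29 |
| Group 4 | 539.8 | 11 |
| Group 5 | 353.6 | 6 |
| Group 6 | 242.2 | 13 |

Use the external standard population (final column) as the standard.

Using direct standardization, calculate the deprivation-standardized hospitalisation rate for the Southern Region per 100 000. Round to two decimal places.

357.04

Standard weights: 0.05, 0.36, 0.29, 0.11, 0.06, 0.13.
Standardized rate: 0.0500×157.8 + 0.3600×456.5 + 0.2900×250.8 + 0.1100×539.8 + 0.0600×353.6 + 0.1300×242.2 = 357.0420 per 100 000.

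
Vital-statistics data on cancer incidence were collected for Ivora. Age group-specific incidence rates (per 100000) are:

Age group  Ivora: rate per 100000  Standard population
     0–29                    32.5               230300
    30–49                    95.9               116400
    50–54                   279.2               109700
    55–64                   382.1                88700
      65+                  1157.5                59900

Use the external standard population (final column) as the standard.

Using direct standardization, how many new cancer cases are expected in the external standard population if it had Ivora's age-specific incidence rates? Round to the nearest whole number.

Expected new cancer cases = Σ (standard pop × age-specific rate ÷ 100000)
= 230300×32.5/100000 + 116400×95.9/100000 + 109700×279.2/100000 + 88700×382.1/100000 + 59900×1157.5/100000
= 74.85 + 111.63 + 306.28 + 338.92 + 693.34 = 1525.02.

1525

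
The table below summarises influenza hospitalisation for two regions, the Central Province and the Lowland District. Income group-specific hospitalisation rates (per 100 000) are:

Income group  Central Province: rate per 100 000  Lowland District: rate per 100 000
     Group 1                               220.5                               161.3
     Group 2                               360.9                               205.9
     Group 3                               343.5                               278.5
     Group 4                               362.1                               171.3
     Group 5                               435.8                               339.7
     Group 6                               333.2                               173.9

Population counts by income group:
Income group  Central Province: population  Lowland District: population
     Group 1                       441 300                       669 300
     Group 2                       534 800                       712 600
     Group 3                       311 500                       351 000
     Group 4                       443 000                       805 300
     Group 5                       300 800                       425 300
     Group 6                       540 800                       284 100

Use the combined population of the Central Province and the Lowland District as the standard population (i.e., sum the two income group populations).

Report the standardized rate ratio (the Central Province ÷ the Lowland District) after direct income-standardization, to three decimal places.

1.606

Combined standard total = 5 819 800; weights = 0.1908, 0.2143, 0.1138, 0.2145, 0.1248, 0.1417.
The Central Province: 0.1908×220.5 + 0.2143×360.9 + 0.1138×343.5 + 0.2145×362.1 + 0.1248×435.8 + 0.1417×333.2 = 337.8025 per 100 000.
The Lowland District: 0.1908×161.3 + 0.2143×205.9 + 0.1138×278.5 + 0.2145×171.3 + 0.1248×339.7 + 0.1417×173.9 = 210.3897 per 100 000.
Ratio = 337.8025 ÷ 210.3897 = 1.60560.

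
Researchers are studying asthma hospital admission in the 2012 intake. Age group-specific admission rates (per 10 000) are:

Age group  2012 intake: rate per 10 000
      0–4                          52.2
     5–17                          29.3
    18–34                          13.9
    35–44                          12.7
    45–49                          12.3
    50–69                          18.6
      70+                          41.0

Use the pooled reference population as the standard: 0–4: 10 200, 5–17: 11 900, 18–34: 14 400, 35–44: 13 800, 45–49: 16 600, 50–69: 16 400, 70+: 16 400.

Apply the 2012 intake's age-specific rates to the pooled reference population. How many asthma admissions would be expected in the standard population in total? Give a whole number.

Expected asthma admissions = Σ (standard pop × age-specific rate ÷ 10 000)
= 10 200×52.2/10 000 + 11 900×29.3/10 000 + 14 400×13.9/10 000 + 13 800×12.7/10 000 + 16 600×12.3/10 000 + 16 400×18.6/10 000 + 16 400×41.0/10 000
= 53.24 + 34.87 + 20.02 + 17.53 + 20.42 + 30.50 + 67.24 = 243.81.

244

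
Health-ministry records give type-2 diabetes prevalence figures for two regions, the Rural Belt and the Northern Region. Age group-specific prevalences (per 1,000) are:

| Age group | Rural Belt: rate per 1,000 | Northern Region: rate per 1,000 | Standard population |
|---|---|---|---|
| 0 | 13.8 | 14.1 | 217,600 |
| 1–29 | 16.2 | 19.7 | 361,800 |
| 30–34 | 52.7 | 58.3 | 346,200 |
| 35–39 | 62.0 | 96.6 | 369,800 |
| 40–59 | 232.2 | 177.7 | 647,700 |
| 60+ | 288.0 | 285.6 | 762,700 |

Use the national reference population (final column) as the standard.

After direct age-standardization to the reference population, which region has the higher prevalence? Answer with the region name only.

Rural Belt

Standard total = 2,705,800; weights = 0.0804, 0.1337, 0.1279, 0.1367, 0.2394, 0.2819.
The Rural Belt: 0.0804×13.8 + 0.1337×16.2 + 0.1279×52.7 + 0.1367×62.0 + 0.2394×232.2 + 0.2819×288.0 = 155.2553 per 1,000.
The Northern Region: 0.0804×14.1 + 0.1337×19.7 + 0.1279×58.3 + 0.1367×96.6 + 0.2394×177.7 + 0.2819×285.6 = 147.4703 per 1,000.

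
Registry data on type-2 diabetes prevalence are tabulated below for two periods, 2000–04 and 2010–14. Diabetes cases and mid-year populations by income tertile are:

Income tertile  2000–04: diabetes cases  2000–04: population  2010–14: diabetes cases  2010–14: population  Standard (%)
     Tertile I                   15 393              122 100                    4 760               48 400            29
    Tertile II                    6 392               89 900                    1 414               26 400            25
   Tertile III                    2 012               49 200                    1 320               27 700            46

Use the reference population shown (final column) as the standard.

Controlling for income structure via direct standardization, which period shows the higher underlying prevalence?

2000–04

Income-specific rates per 1 000 for 2000–04: 126.069, 71.101, 40.894.
For 2010–14: 98.347, 53.561, 47.653.
Standard weights: 0.29, 0.25, 0.46.
2000–04: 0.2900×126.069 + 0.2500×71.101 + 0.4600×40.894 = 73.1466 per 1 000.
2010–14: 0.2900×98.347 + 0.2500×53.561 + 0.4600×47.653 = 63.8314 per 1 000.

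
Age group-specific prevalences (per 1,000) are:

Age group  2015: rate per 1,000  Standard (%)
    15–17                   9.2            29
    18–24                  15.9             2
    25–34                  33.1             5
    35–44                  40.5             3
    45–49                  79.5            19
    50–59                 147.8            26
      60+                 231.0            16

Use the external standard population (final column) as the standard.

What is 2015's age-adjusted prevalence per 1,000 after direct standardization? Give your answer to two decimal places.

96.35

Standard weights: 0.29, 0.02, 0.05, 0.03, 0.19, 0.26, 0.16.
Standardized rate: 0.2900×9.2 + 0.0200×15.9 + 0.0500×33.1 + 0.0300×40.5 + 0.1900×79.5 + 0.2600×147.8 + 0.1600×231.0 = 96.3490 per 1,000.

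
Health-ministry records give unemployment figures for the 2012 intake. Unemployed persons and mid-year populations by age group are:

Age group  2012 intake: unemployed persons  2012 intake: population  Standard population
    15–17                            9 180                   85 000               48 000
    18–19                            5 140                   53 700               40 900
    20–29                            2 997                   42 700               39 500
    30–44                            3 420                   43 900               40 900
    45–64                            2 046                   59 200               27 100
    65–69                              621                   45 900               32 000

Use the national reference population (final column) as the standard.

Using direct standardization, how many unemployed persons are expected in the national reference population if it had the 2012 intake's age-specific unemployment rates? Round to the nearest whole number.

16427

Age-specific rates per 1 000 for the 2012 intake: 108.000, 95.717, 70.187, 77.904, 34.561, 13.529.
Expected unemployed persons = Σ (standard pop × age-specific rate ÷ 1 000)
= 48 000×108.000/1 000 + 40 900×95.717/1 000 + 39 500×70.187/1 000 + 40 900×77.904/1 000 + 27 100×34.561/1 000 + 32 000×13.529/1 000
= 5184.00 + 3914.82 + 2772.40 + 3186.29 + 936.60 + 432.94 = 16427.05.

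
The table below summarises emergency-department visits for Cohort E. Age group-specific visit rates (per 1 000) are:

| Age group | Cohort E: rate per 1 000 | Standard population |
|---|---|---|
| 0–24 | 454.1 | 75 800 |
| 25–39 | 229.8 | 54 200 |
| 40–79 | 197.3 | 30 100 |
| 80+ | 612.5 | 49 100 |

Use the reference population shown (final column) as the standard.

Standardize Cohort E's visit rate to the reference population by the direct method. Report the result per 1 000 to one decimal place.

396.2

Standard total = 209 200; weights = 0.3623, 0.2591, 0.1439, 0.2347.
Standardized rate: 0.3623×454.1 + 0.2591×229.8 + 0.1439×197.3 + 0.2347×612.5 = 396.2162 per 1 000.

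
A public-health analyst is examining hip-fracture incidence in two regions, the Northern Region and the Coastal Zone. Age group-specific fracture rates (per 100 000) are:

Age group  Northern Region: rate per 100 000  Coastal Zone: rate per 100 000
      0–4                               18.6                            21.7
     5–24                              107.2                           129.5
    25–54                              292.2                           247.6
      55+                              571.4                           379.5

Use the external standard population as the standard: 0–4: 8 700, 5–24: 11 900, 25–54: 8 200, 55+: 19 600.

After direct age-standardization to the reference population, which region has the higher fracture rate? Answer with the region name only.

Northern Region

Standard total = 48 400; weights = 0.1798, 0.2459, 0.1694, 0.4050.
The Northern Region: 0.1798×18.6 + 0.2459×107.2 + 0.1694×292.2 + 0.4050×571.4 = 310.5988 per 100 000.
The Coastal Zone: 0.1798×21.7 + 0.2459×129.5 + 0.1694×247.6 + 0.4050×379.5 = 231.3711 per 100 000.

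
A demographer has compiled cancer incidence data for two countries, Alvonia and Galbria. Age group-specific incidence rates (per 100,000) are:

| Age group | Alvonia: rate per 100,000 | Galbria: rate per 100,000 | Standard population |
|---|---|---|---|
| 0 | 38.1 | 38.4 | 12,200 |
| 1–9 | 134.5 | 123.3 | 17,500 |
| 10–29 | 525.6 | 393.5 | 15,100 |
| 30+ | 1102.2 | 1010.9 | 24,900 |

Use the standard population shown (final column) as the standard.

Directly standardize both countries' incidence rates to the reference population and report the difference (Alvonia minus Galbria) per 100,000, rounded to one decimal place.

Standard total = 69,700; weights = 0.1750, 0.2511, 0.2166, 0.3572.
Alvonia: 0.1750×38.1 + 0.2511×134.5 + 0.2166×525.6 + 0.3572×1102.2 = 548.0618 per 100,000.
Galbria: 0.1750×38.4 + 0.2511×123.3 + 0.2166×393.5 + 0.3572×1010.9 = 484.0673 per 100,000.
Difference = 548.0618 − 484.0673 = 63.9945.

64.0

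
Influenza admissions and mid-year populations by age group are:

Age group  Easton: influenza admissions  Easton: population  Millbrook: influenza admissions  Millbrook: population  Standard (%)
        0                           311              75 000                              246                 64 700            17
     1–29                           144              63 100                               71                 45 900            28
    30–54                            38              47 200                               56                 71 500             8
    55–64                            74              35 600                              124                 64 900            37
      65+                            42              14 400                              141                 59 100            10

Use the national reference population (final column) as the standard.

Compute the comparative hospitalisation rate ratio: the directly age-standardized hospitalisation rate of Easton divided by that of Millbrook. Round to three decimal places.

1.183

Age-specific rates per 100 000 for Easton: 414.67, 228.21, 80.51, 207.87, 291.67.
For Millbrook: 380.22, 154.68, 78.32, 191.06, 238.58.
Standard weights: 0.17, 0.28, 0.08, 0.37, 0.10.
Easton: 0.1700×414.67 + 0.2800×228.21 + 0.0800×80.51 + 0.3700×207.87 + 0.1000×291.67 = 246.9094 per 100 000.
Millbrook: 0.1700×380.22 + 0.2800×154.68 + 0.0800×78.32 + 0.3700×191.06 + 0.1000×238.58 = 208.7653 per 100 000.
Ratio = 246.9094 ÷ 208.7653 = 1.18271.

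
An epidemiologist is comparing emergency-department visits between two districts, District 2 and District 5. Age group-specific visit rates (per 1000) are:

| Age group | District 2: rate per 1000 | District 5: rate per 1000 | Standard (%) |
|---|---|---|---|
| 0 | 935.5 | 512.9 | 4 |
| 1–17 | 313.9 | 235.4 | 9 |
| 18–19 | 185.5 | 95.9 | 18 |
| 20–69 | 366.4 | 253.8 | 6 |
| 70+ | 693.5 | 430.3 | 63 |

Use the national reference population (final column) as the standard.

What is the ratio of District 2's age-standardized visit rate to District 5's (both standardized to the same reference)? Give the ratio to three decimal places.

1.616

Standard weights: 0.04, 0.09, 0.18, 0.06, 0.63.
District 2: 0.0400×935.5 + 0.0900×313.9 + 0.1800×185.5 + 0.0600×366.4 + 0.6300×693.5 = 557.9500 per 1000.
District 5: 0.0400×512.9 + 0.0900×235.4 + 0.1800×95.9 + 0.0600×253.8 + 0.6300×430.3 = 345.2810 per 1000.
Ratio = 557.9500 ÷ 345.2810 = 1.61593.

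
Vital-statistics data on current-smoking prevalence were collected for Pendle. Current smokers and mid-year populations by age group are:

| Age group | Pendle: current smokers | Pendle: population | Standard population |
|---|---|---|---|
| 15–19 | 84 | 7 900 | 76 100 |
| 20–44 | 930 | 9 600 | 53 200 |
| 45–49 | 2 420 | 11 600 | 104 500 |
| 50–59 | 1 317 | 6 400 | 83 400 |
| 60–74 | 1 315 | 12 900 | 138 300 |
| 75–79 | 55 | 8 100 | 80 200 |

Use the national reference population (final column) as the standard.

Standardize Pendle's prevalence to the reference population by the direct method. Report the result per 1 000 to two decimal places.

111.20

Age-specific rates per 1 000 for Pendle: 10.633, 96.875, 208.621, 205.781, 101.938, 6.790.
Standard total = 535 700; weights = 0.1421, 0.0993, 0.1951, 0.1557, 0.2582, 0.1497.
Standardized rate: 0.1421×10.633 + 0.0993×96.875 + 0.1951×208.621 + 0.1557×205.781 + 0.2582×101.938 + 0.1497×6.790 = 111.1975 per 1 000.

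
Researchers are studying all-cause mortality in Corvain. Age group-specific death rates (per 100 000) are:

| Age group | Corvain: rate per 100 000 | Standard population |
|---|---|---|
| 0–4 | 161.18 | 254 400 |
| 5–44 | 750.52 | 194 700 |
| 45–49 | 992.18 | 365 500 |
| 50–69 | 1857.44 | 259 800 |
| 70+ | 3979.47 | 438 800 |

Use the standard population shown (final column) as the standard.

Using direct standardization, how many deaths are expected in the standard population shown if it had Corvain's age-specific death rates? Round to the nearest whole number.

Expected deaths = Σ (standard pop × age-specific rate ÷ 100 000)
= 254 400×161.18/100 000 + 194 700×750.52/100 000 + 365 500×992.18/100 000 + 259 800×1857.44/100 000 + 438 800×3979.47/100 000
= 410.04 + 1461.26 + 3626.42 + 4825.63 + 17461.91 = 27785.27.

27785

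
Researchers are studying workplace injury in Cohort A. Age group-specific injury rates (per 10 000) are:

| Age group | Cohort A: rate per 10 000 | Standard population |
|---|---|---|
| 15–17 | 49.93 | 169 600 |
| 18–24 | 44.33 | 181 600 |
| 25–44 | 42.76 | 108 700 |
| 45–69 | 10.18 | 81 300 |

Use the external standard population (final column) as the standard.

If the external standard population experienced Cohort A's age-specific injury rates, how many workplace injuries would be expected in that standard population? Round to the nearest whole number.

2199

Expected workplace injuries = Σ (standard pop × age-specific rate ÷ 10 000)
= 169 600×49.93/10 000 + 181 600×44.33/10 000 + 108 700×42.76/10 000 + 81 300×10.18/10 000
= 846.81 + 805.03 + 464.80 + 82.76 = 2199.41.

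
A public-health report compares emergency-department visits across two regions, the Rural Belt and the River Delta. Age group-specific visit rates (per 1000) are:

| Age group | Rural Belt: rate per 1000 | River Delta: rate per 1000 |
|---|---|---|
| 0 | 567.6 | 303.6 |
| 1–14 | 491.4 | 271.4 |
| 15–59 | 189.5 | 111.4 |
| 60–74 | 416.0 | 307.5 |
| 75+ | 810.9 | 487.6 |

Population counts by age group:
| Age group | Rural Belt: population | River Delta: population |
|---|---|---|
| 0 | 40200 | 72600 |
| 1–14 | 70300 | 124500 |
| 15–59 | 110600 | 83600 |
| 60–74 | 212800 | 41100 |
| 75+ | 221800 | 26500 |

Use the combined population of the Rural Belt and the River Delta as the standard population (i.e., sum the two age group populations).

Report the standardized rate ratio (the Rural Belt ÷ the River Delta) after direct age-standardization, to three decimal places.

1.635

Combined standard total = 1004000; weights = 0.1124, 0.1940, 0.1934, 0.2529, 0.2473.
The Rural Belt: 0.1124×567.6 + 0.1940×491.4 + 0.1934×189.5 + 0.2529×416.0 + 0.2473×810.9 = 501.5137 per 1000.
The River Delta: 0.1124×303.6 + 0.1940×271.4 + 0.1934×111.4 + 0.2529×307.5 + 0.2473×487.6 = 306.6673 per 1000.
Ratio = 501.5137 ÷ 306.6673 = 1.63537.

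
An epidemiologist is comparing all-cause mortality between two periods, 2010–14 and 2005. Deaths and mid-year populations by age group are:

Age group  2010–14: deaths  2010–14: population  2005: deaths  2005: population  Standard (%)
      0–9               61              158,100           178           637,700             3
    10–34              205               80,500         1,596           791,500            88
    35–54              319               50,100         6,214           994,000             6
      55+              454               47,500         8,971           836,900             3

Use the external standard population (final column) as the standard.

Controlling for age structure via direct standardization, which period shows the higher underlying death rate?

Age-specific rates per 100,000 for 2010–14: 38.58, 254.66, 636.73, 955.79.
For 2005: 27.91, 201.64, 625.15, 1071.93.
Standard weights: 0.03, 0.88, 0.06, 0.03.
2010–14: 0.0300×38.58 + 0.8800×254.66 + 0.0600×636.73 + 0.0300×955.79 = 292.1342 per 100,000.
2005: 0.0300×27.91 + 0.8800×201.64 + 0.0600×625.15 + 0.0300×1071.93 = 247.9498 per 100,000.
The crude rates (309.04 vs 520.20) would put 2005 higher, but that reflects its age composition; once standardized to a common age structure, 2010–14 has the higher underlying rate.

2010–14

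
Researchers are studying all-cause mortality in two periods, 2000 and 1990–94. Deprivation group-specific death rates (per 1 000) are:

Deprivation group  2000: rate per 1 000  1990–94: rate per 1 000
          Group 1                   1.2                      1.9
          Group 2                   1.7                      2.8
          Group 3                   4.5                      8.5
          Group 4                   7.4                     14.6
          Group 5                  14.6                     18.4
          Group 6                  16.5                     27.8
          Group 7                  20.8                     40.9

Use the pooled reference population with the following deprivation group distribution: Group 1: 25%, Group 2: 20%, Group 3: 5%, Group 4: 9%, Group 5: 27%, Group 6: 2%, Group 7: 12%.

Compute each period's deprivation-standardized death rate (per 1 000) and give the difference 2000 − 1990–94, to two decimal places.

-4.91

Standard weights: 0.25, 0.20, 0.05, 0.09, 0.27, 0.02, 0.12.
2000: 0.2500×1.2 + 0.2000×1.7 + 0.0500×4.5 + 0.0900×7.4 + 0.2700×14.6 + 0.0200×16.5 + 0.1200×20.8 = 8.2990 per 1 000.
1990–94: 0.2500×1.9 + 0.2000×2.8 + 0.0500×8.5 + 0.0900×14.6 + 0.2700×18.4 + 0.0200×27.8 + 0.1200×40.9 = 13.2060 per 1 000.
Difference = 8.2990 − 13.2060 = -4.9070.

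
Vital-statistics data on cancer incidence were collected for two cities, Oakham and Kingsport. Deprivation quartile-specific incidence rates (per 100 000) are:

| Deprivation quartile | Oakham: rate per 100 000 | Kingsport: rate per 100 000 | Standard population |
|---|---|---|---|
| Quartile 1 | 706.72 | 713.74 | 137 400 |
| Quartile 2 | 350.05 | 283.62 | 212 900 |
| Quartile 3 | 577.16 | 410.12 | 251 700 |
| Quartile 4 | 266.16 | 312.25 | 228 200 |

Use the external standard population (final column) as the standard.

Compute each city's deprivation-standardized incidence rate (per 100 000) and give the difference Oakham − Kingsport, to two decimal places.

53.85

Standard total = 830 200; weights = 0.1655, 0.2564, 0.3032, 0.2749.
Oakham: 0.1655×706.72 + 0.2564×350.05 + 0.3032×577.16 + 0.2749×266.16 = 454.8758 per 100 000.
Kingsport: 0.1655×713.74 + 0.2564×283.62 + 0.3032×410.12 + 0.2749×312.25 = 401.0277 per 100 000.
Difference = 454.8758 − 401.0277 = 53.8480.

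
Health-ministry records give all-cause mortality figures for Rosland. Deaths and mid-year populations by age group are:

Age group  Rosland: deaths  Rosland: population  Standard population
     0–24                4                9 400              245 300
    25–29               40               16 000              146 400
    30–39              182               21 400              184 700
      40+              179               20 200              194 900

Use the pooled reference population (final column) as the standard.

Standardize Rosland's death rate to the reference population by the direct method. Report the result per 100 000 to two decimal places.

488.56

Age-specific rates per 100 000 for Rosland: 42.55, 250.00, 850.47, 886.14.
Standard total = 771 300; weights = 0.3180, 0.1898, 0.2395, 0.2527.
Standardized rate: 0.3180×42.55 + 0.1898×250.00 + 0.2395×850.47 + 0.2527×886.14 = 488.5622 per 100 000.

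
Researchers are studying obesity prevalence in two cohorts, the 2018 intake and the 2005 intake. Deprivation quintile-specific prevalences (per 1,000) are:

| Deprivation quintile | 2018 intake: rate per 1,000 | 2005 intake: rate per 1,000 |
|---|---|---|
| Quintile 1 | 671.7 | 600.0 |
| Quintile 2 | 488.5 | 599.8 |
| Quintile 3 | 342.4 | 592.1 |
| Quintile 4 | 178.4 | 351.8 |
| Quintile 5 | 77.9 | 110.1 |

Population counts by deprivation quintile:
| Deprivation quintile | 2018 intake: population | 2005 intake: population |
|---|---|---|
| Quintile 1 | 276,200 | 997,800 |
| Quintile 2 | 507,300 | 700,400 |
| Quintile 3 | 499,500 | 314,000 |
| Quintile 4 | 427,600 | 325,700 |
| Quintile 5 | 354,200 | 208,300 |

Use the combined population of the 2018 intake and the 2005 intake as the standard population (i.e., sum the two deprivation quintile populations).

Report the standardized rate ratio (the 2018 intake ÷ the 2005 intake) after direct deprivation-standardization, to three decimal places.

0.828

Combined standard total = 4,611,000; weights = 0.2763, 0.2619, 0.1764, 0.1634, 0.1220.
The 2018 intake: 0.2763×671.7 + 0.2619×488.5 + 0.1764×342.4 + 0.1634×178.4 + 0.1220×77.9 = 412.5910 per 1,000.
The 2005 intake: 0.2763×600.0 + 0.2619×599.8 + 0.1764×592.1 + 0.1634×351.8 + 0.1220×110.1 = 498.2420 per 1,000.
Ratio = 412.5910 ÷ 498.2420 = 0.82809.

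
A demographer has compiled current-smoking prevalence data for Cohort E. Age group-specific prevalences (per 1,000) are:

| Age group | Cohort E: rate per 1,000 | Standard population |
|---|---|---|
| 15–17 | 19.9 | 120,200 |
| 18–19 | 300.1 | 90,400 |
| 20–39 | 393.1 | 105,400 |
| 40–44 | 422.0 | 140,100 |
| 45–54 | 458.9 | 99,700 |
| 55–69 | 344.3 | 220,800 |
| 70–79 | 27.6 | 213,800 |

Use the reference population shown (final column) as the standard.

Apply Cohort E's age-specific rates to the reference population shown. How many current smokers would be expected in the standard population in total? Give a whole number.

Expected current smokers = Σ (standard pop × age-specific rate ÷ 1,000)
= 120,200×19.9/1,000 + 90,400×300.1/1,000 + 105,400×393.1/1,000 + 140,100×422.0/1,000 + 99,700×458.9/1,000 + 220,800×344.3/1,000 + 213,800×27.6/1,000
= 2391.98 + 27129.04 + 41432.74 + 59122.20 + 45752.33 + 76021.44 + 5900.88 = 257750.61.

257751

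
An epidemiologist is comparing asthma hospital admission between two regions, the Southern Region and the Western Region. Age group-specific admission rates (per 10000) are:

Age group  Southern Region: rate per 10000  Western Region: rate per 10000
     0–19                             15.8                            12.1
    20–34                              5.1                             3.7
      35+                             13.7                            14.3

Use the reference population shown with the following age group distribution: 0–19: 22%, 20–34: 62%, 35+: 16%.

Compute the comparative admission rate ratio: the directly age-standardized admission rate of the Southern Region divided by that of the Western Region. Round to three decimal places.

Standard weights: 0.22, 0.62, 0.16.
The Southern Region: 0.2200×15.8 + 0.6200×5.1 + 0.1600×13.7 = 8.8300 per 10000.
The Western Region: 0.2200×12.1 + 0.6200×3.7 + 0.1600×14.3 = 7.2440 per 10000.
Ratio = 8.8300 ÷ 7.2440 = 1.21894.

1.219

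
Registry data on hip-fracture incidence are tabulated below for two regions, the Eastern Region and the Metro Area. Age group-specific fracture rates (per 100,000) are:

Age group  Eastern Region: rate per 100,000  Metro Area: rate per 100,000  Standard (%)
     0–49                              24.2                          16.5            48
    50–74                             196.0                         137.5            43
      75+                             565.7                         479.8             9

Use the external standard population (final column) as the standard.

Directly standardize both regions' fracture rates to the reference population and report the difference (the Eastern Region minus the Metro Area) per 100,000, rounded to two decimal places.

Standard weights: 0.48, 0.43, 0.09.
The Eastern Region: 0.4800×24.2 + 0.4300×196.0 + 0.0900×565.7 = 146.8090 per 100,000.
The Metro Area: 0.4800×16.5 + 0.4300×137.5 + 0.0900×479.8 = 110.2270 per 100,000.
Difference = 146.8090 − 110.2270 = 36.5820.

36.58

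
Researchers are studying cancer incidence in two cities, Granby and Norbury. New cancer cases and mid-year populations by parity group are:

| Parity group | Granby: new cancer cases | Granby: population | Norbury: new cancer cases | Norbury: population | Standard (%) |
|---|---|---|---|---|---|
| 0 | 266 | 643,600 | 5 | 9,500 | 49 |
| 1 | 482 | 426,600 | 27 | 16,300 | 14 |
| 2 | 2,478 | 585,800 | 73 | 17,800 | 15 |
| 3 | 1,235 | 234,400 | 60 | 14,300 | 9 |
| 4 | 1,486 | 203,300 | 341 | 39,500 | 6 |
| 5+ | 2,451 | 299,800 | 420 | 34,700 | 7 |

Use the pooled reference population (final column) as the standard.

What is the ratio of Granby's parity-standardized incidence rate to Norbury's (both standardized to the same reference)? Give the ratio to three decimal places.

Parity-specific rates per 100,000 for Granby: 41.33, 112.99, 423.01, 526.88, 730.94, 817.55.
For Norbury: 52.63, 165.64, 410.11, 419.58, 863.29, 1210.37.
Standard weights: 0.49, 0.14, 0.15, 0.09, 0.06, 0.07.
Granby: 0.4900×41.33 + 0.1400×112.99 + 0.1500×423.01 + 0.0900×526.88 + 0.0600×730.94 + 0.0700×817.55 = 248.0250 per 100,000.
Norbury: 0.4900×52.63 + 0.1400×165.64 + 0.1500×410.11 + 0.0900×419.58 + 0.0600×863.29 + 0.0700×1210.37 = 284.7824 per 100,000.
Ratio = 248.0250 ÷ 284.7824 = 0.87093.

0.871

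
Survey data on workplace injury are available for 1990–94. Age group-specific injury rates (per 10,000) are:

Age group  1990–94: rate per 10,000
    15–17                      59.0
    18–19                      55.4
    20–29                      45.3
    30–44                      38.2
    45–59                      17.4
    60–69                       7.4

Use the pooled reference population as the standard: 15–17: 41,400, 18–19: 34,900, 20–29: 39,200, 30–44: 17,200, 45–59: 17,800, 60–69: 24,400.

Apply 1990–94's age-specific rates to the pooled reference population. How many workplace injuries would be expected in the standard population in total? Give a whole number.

Expected workplace injuries = Σ (standard pop × age-specific rate ÷ 10,000)
= 41,400×59.0/10,000 + 34,900×55.4/10,000 + 39,200×45.3/10,000 + 17,200×38.2/10,000 + 17,800×17.4/10,000 + 24,400×7.4/10,000
= 244.26 + 193.35 + 177.58 + 65.70 + 30.97 + 18.06 = 729.91.

730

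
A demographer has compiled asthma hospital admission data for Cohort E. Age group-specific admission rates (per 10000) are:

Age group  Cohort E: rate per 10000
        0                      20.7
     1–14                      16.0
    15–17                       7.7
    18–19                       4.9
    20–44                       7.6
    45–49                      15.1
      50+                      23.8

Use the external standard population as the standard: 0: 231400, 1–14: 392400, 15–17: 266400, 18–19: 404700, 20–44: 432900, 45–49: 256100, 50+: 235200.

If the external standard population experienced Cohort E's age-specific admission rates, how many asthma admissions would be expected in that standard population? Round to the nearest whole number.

Expected asthma admissions = Σ (standard pop × age-specific rate ÷ 10000)
= 231400×20.7/10000 + 392400×16.0/10000 + 266400×7.7/10000 + 404700×4.9/10000 + 432900×7.6/10000 + 256100×15.1/10000 + 235200×23.8/10000
= 479.00 + 627.84 + 205.13 + 198.30 + 329.00 + 386.71 + 559.78 = 2785.76.

2786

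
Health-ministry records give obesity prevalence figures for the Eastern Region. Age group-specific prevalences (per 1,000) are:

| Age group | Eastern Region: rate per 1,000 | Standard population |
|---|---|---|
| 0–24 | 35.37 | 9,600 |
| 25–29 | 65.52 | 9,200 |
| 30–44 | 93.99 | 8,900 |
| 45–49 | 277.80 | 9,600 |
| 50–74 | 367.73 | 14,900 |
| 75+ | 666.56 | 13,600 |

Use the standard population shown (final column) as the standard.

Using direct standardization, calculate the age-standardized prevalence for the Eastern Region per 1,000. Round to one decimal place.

288.6

Standard total = 65,800; weights = 0.1459, 0.1398, 0.1353, 0.1459, 0.2264, 0.2067.
Standardized rate: 0.1459×35.37 + 0.1398×65.52 + 0.1353×93.99 + 0.1459×277.80 + 0.2264×367.73 + 0.2067×666.56 = 288.6036 per 1,000.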